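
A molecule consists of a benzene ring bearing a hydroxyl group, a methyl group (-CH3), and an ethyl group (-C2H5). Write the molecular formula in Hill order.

Atom tally by fragment:
  benzene ring core → C:6 H:6
  (− 3 ring H displaced by substituents)
  + OH → O:1 H:1
  + CH3 → C:1 H:3
  + C2H5 → C:2 H:5
Element totals:
  C: 9
  H: 12
  O: 1

C9H12O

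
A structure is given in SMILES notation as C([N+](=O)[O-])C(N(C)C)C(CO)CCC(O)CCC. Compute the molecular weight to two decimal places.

Atom tally by fragment:
  O2NCH2 → C:1 H:2 N:1 O:2
  CH(N(CH3)2) → C:3 H:7 N:1
  CH(CH2OH) → C:2 H:4 O:1
  CH2 → C:1 H:2
  CH2 → C:1 H:2
  CH(OH) → C:1 H:2 O:1
  CH2 → C:1 H:2
  CH2 → C:1 H:2
  CH3 → C:1 H:3
Element totals:
  C: 12
  H: 26
  N: 2
  O: 4
Molecular formula: C12H26N2O4.
  M = 12(12.011) + 26(1.008) + 2(14.007) + 4(15.999)
    = 144.132 + 26.208 + 28.014 + 63.996 = 262.350

262.35 g/mol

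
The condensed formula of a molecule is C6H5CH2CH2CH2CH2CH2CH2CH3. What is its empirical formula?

C13H20

Atom tally by fragment:
  C6H5CH2 → C:7 H:7
  CH2 → C:1 H:2
  CH2 → C:1 H:2
  CH2 → C:1 H:2
  CH2 → C:1 H:2
  CH2 → C:1 H:2
  CH3 → C:1 H:3
Element totals:
  C: 13
  H: 20
Molecular formula: C13H20.
gcd of subscripts (13, 20) = 1, so the empirical formula equals the molecular formula.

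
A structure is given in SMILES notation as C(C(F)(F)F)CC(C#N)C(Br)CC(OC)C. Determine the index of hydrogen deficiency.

Atom tally by fragment:
  F3CCH2 → C:2 H:2 F:3
  CH2 → C:1 H:2
  CH(CN) → C:2 H:1 N:1
  CH(Br) → C:1 H:1 Br:1
  CH2 → C:1 H:2
  CH(OCH3) → C:2 H:4 O:1
  CH3 → C:1 H:3
Element totals:
  C: 10
  H: 15
  Br: 1
  F: 3
  N: 1
  O: 1
Molecular formula: C10H15BrF3NO.
DoU = (2C + 2 + N − H − X) / 2 = (2·10 + 2 + 1 − 15 − 4) / 2 = 2.

2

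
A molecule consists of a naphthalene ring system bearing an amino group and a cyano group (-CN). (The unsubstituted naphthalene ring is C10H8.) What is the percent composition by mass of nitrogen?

Atom tally by fragment:
  naphthalene ring system core → C:10 H:8
  (− 2 ring H displaced by substituents)
  + NH2 → N:1 H:2
  + CN → C:1 N:1
Element totals:
  C: 11
  H: 8
  N: 2
Molecular formula: C11H8N2.
Molar mass = 168.199 g/mol.
Mass from N: 2 × 14.007 = 28.014 g/mol.
%N = 28.014 / 168.199 × 100 = 16.66%.

16.66%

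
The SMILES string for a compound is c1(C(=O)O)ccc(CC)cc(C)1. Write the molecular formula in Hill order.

Atom tally by fragment:
  benzene ring core → C:6 H:6
  (− 3 ring H displaced by substituents)
  + COOH → C:1 H:1 O:2
  + C2H5 → C:2 H:5
  + CH3 → C:1 H:3
Element totals:
  C: 10
  H: 12
  O: 2

C10H12O2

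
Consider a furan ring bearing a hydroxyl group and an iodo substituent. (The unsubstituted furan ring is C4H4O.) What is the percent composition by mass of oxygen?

Atom tally by fragment:
  furan ring core → C:4 H:4 O:1
  (− 2 ring H displaced by substituents)
  + OH → O:1 H:1
  + I → I:1
Element totals:
  C: 4
  H: 3
  I: 1
  O: 2
Molecular formula: C4H3IO2.
Molar mass = 209.970 g/mol.
Mass from O: 2 × 15.999 = 31.998 g/mol.
%O = 31.998 / 209.970 × 100 = 15.24%.

15.24%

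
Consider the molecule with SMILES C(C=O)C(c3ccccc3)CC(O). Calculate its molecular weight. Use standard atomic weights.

178.23 g/mol

Atom tally by fragment:
  OHCCH2 → C:2 H:3 O:1
  CH(C6H5) → C:7 H:6
  CH2 → C:1 H:2
  CH2OH → C:1 H:3 O:1
Element totals:
  C: 11
  H: 14
  O: 2
Molecular formula: C11H14O2.
  M = 11(12.011) + 14(1.008) + 2(15.999)
    = 132.121 + 14.112 + 31.998 = 178.231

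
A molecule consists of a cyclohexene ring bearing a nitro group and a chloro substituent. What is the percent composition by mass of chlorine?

Atom tally by fragment:
  cyclohexene ring core → C:6 H:10
  (− 2 ring H displaced by substituents)
  + NO2 → N:1 O:2
  + Cl → Cl:1
Element totals:
  C: 6
  H: 8
  Cl: 1
  N: 1
  O: 2
Molecular formula: C6H8ClNO2.
Molar mass = 161.585 g/mol.
Mass from Cl: 1 × 35.45 = 35.450 g/mol.
%Cl = 35.450 / 161.585 × 100 = 21.94%.

21.94%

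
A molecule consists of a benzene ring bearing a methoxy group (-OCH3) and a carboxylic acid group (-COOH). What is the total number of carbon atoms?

8

Atom tally by fragment:
  benzene ring core → C:6 H:6
  (− 2 ring H displaced by substituents)
  + OCH3 → C:1 H:3 O:1
  + COOH → C:1 H:1 O:2
Element totals:
  C: 8
  H: 8
  O: 3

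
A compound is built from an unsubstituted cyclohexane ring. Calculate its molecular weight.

84.16 g/mol

Atom tally by fragment:
  cyclohexane ring core → C:6 H:12
Element totals:
  C: 6
  H: 12
Molecular formula: C6H12.
  M = 6(12.011) + 12(1.008)
    = 72.066 + 12.096 = 84.162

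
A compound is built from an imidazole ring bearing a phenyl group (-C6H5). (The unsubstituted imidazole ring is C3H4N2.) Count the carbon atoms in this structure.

9

Atom tally by fragment:
  imidazole ring core → C:3 H:4 N:2
  (− 1 ring H displaced by substituents)
  + C6H5 → C:6 H:5
Element totals:
  C: 9
  H: 8
  N: 2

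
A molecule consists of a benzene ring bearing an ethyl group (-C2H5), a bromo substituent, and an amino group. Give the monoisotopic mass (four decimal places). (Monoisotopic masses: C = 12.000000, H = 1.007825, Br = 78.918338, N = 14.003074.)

Atom tally by fragment:
  benzene ring core → C:6 H:6
  (− 3 ring H displaced by substituents)
  + C2H5 → C:2 H:5
  + Br → Br:1
  + NH2 → N:1 H:2
Element totals:
  C: 8
  H: 10
  Br: 1
  N: 1
Molecular formula: C8H10BrN.
  M = 8(12.0) + 10(1.007825) + 78.918338 + 14.003074
    = 96.000000 + 10.078250 + 78.918338 + 14.003074 = 198.999662

198.9997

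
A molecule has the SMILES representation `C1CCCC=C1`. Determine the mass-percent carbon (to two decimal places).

87.73%

Atom tally by fragment:
  cyclohexene ring core → C:6 H:10
Element totals:
  C: 6
  H: 10
Molecular formula: C6H10.
Molar mass = 82.146 g/mol.
Mass from C: 6 × 12.011 = 72.066 g/mol.
%C = 72.066 / 82.146 × 100 = 87.73%.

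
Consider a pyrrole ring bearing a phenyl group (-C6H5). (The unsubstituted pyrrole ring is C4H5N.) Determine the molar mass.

143.19 g/mol

Atom tally by fragment:
  pyrrole ring core → C:4 H:5 N:1
  (− 1 ring H displaced by substituents)
  + C6H5 → C:6 H:5
Element totals:
  C: 10
  H: 9
  N: 1
Molecular formula: C10H9N.
  M = 10(12.011) + 9(1.008) + 14.007
    = 120.110 + 9.072 + 14.007 = 143.189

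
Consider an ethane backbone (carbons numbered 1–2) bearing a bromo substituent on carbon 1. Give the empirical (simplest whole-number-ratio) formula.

Atom tally by fragment:
  BrCH2 → C:1 H:2 Br:1
  CH3 → C:1 H:3
Element totals:
  C: 2
  H: 5
  Br: 1
Molecular formula: C2H5Br.
gcd of subscripts (1, 2, 5) = 1, so the empirical formula equals the molecular formula.

C2H5Br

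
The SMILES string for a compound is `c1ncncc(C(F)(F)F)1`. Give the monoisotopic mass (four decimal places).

148.0248

Atom tally by fragment:
  pyrimidine ring core → C:4 H:4 N:2
  (− 1 ring H displaced by substituents)
  + CF3 → C:1 F:3
Element totals:
  C: 5
  H: 3
  F: 3
  N: 2
Molecular formula: C5H3F3N2.
  M = 5(12.0) + 3(1.007825) + 3(18.998403) + 2(14.003074)
    = 60.000000 + 3.023475 + 56.995209 + 28.006148 = 148.024832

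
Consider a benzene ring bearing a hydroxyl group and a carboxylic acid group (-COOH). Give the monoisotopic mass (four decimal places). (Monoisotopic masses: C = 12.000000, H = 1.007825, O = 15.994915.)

Atom tally by fragment:
  benzene ring core → C:6 H:6
  (− 2 ring H displaced by substituents)
  + OH → O:1 H:1
  + COOH → C:1 H:1 O:2
Element totals:
  C: 7
  H: 6
  O: 3
Molecular formula: C7H6O3.
  M = 7(12.0) + 6(1.007825) + 3(15.994915)
    = 84.000000 + 6.046950 + 47.984745 = 138.031695

138.0317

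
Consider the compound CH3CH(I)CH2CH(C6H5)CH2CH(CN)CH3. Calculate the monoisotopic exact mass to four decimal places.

327.0484

Element totals:
  C: 14
  H: 18
  I: 1
  N: 1
Molecular formula: C14H18IN.
  M = 14(12.0) + 18(1.007825) + 126.904472 + 14.003074
    = 168.000000 + 18.140850 + 126.904472 + 14.003074 = 327.048396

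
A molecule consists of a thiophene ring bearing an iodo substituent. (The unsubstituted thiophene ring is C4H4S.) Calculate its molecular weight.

210.03 g/mol

Atom tally by fragment:
  thiophene ring core → C:4 H:4 S:1
  (− 1 ring H displaced by substituents)
  + I → I:1
Element totals:
  C: 4
  H: 3
  I: 1
  S: 1
Molecular formula: C4H3IS.
  M = 4(12.011) + 3(1.008) + 126.904 + 32.06
    = 48.044 + 3.024 + 126.904 + 32.060 = 210.032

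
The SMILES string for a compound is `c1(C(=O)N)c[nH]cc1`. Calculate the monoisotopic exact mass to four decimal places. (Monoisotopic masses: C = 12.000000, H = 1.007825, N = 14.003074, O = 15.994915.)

Atom tally by fragment:
  pyrrole ring core → C:4 H:5 N:1
  (− 1 ring H displaced by substituents)
  + CONH2 → C:1 H:2 O:1 N:1
Element totals:
  C: 5
  H: 6
  N: 2
  O: 1
Molecular formula: C5H6N2O.
  M = 5(12.0) + 6(1.007825) + 2(14.003074) + 15.994915
    = 60.000000 + 6.046950 + 28.006148 + 15.994915 = 110.048013

110.0480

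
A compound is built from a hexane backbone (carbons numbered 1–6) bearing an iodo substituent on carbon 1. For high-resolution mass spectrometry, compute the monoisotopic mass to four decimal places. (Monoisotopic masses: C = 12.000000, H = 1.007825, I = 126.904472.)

212.0062

Atom tally by fragment:
  ICH2 → C:1 H:2 I:1
  CH2 → C:1 H:2
  CH2 → C:1 H:2
  CH2 → C:1 H:2
  CH2 → C:1 H:2
  CH3 → C:1 H:3
Element totals:
  C: 6
  H: 13
  I: 1
Molecular formula: C6H13I.
  M = 6(12.0) + 13(1.007825) + 126.904472
    = 72.000000 + 13.101725 + 126.904472 = 212.006197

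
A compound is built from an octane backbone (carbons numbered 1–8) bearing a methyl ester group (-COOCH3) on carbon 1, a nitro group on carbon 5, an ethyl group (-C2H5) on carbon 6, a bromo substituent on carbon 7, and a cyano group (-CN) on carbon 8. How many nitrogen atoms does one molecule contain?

Atom tally by fragment:
  CH3OOCCH2 → C:3 H:5 O:2
  CH2 → C:1 H:2
  CH2 → C:1 H:2
  CH2 → C:1 H:2
  CH(NO2) → C:1 H:1 N:1 O:2
  CH(C2H5) → C:3 H:6
  CH(Br) → C:1 H:1 Br:1
  CH2CN → C:2 H:2 N:1
Element totals:
  C: 13
  H: 21
  Br: 1
  N: 2
  O: 4

2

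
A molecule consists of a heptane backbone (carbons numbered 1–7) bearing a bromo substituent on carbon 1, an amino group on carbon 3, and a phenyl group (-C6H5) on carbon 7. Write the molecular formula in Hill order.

C13H20BrN

Atom tally by fragment:
  BrCH2 → C:1 H:2 Br:1
  CH2 → C:1 H:2
  CH(NH2) → C:1 H:3 N:1
  CH2 → C:1 H:2
  CH2 → C:1 H:2
  CH2 → C:1 H:2
  CH2C6H5 → C:7 H:7
Element totals:
  C: 13
  H: 20
  Br: 1
  N: 1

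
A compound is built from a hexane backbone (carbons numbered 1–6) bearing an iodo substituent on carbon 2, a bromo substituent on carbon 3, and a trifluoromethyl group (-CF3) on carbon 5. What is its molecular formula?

C7H11BrF3I

Atom tally by fragment:
  CH3 → C:1 H:3
  CH(I) → C:1 H:1 I:1
  CH(Br) → C:1 H:1 Br:1
  CH2 → C:1 H:2
  CH(CF3) → C:2 H:1 F:3
  CH3 → C:1 H:3
Element totals:
  C: 7
  H: 11
  Br: 1
  F: 3
  I: 1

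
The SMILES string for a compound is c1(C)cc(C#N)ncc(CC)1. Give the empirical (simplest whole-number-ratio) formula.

Atom tally by fragment:
  pyridine ring core → C:5 H:5 N:1
  (− 3 ring H displaced by substituents)
  + CH3 → C:1 H:3
  + CN → C:1 N:1
  + C2H5 → C:2 H:5
Element totals:
  C: 9
  H: 10
  N: 2
Molecular formula: C9H10N2.
gcd of subscripts (9, 10, 2) = 1, so the empirical formula equals the molecular formula.

C9H10N2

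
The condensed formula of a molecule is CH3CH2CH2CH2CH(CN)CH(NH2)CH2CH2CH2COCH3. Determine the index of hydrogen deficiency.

3

Atom tally by fragment:
  CH3 → C:1 H:3
  CH2 → C:1 H:2
  CH2 → C:1 H:2
  CH2 → C:1 H:2
  CH(CN) → C:2 H:1 N:1
  CH(NH2) → C:1 H:3 N:1
  CH2 → C:1 H:2
  CH2 → C:1 H:2
  CH2COCH3 → C:3 H:5 O:1
Element totals:
  C: 12
  H: 22
  N: 2
  O: 1
Molecular formula: C12H22N2O.
DoU = (2C + 2 + N − H − X) / 2 = (2·12 + 2 + 2 − 22 − 0) / 2 = 3.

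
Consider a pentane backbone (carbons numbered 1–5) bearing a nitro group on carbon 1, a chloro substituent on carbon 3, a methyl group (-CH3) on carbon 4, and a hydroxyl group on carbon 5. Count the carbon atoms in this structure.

Atom tally by fragment:
  O2NCH2 → C:1 H:2 N:1 O:2
  CH2 → C:1 H:2
  CH(Cl) → C:1 H:1 Cl:1
  CH(CH3) → C:2 H:4
  CH2OH → C:1 H:3 O:1
Element totals:
  C: 6
  H: 12
  Cl: 1
  N: 1
  O: 3

6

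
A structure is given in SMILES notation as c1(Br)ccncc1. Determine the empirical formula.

C5H4BrN

Atom tally by fragment:
  pyridine ring core → C:5 H:5 N:1
  (− 1 ring H displaced by substituents)
  + Br → Br:1
Element totals:
  C: 5
  H: 4
  Br: 1
  N: 1
Molecular formula: C5H4BrN.
gcd of subscripts (1, 5, 4, 1) = 1, so the empirical formula equals the molecular formula.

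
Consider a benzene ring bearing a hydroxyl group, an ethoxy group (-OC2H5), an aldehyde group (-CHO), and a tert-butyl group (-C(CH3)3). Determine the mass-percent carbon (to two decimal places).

Atom tally by fragment:
  benzene ring core → C:6 H:6
  (− 4 ring H displaced by substituents)
  + OH → O:1 H:1
  + OC2H5 → C:2 H:5 O:1
  + CHO → C:1 H:1 O:1
  + C(CH3)3 → C:4 H:9
Element totals:
  C: 13
  H: 18
  O: 3
Molecular formula: C13H18O3.
Molar mass = 222.284 g/mol.
Mass from C: 13 × 12.011 = 156.143 g/mol.
%C = 156.143 / 222.284 × 100 = 70.24%.

70.24%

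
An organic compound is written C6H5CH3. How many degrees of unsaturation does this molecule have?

Element totals:
  C: 7
  H: 8
Molecular formula: C7H8.
DoU = (2C + 2 + N − H − X) / 2 = (2·7 + 2 + 0 − 8 − 0) / 2 = 4.

4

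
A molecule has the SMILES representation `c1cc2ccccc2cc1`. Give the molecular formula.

Atom tally by fragment:
  naphthalene ring system core → C:10 H:8
Element totals:
  C: 10
  H: 8

C10H8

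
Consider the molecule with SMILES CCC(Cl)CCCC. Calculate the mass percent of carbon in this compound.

Atom tally by fragment:
  CH3 → C:1 H:3
  CH2 → C:1 H:2
  CH(Cl) → C:1 H:1 Cl:1
  CH2 → C:1 H:2
  CH2 → C:1 H:2
  CH2 → C:1 H:2
  CH3 → C:1 H:3
Element totals:
  C: 7
  H: 15
  Cl: 1
Molecular formula: C7H15Cl.
Molar mass = 134.647 g/mol.
Mass from C: 7 × 12.011 = 84.077 g/mol.
%C = 84.077 / 134.647 × 100 = 62.44%.

62.44%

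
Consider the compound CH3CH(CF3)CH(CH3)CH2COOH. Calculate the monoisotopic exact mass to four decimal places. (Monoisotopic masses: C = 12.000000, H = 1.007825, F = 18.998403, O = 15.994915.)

184.0711

Atom tally by fragment:
  CH3 → C:1 H:3
  CH(CF3) → C:2 H:1 F:3
  CH(CH3) → C:2 H:4
  CH2COOH → C:2 H:3 O:2
Element totals:
  C: 7
  H: 11
  F: 3
  O: 2
Molecular formula: C7H11F3O2.
  M = 7(12.0) + 11(1.007825) + 3(18.998403) + 2(15.994915)
    = 84.000000 + 11.086075 + 56.995209 + 31.989830 = 184.071114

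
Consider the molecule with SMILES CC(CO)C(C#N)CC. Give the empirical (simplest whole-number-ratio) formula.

Atom tally by fragment:
  CH3 → C:1 H:3
  CH(CH2OH) → C:2 H:4 O:1
  CH(CN) → C:2 H:1 N:1
  CH2 → C:1 H:2
  CH3 → C:1 H:3
Element totals:
  C: 7
  H: 13
  N: 1
  O: 1
Molecular formula: C7H13NO.
gcd of subscripts (7, 13, 1, 1) = 1, so the empirical formula equals the molecular formula.

C7H13NO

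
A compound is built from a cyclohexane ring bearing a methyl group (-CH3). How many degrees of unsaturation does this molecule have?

1

Atom tally by fragment:
  cyclohexane ring core → C:6 H:12
  (− 1 ring H displaced by substituents)
  + CH3 → C:1 H:3
Element totals:
  C: 7
  H: 14
Molecular formula: C7H14.
DoU = (2C + 2 + N − H − X) / 2 = (2·7 + 2 + 0 − 14 − 0) / 2 = 1.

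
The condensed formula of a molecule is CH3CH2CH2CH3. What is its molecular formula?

Atom tally by fragment:
  CH3 → C:1 H:3
  CH2 → C:1 H:2
  CH2 → C:1 H:2
  CH3 → C:1 H:3
Element totals:
  C: 4
  H: 10

C4H10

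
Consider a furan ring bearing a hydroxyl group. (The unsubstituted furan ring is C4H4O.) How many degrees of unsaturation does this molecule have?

Atom tally by fragment:
  furan ring core → C:4 H:4 O:1
  (− 1 ring H displaced by substituents)
  + OH → O:1 H:1
Element totals:
  C: 4
  H: 4
  O: 2
Molecular formula: C4H4O2.
DoU = (2C + 2 + N − H − X) / 2 = (2·4 + 2 + 0 − 4 − 0) / 2 = 3.

3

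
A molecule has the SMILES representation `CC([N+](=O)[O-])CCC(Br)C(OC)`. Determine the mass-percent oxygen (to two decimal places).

Atom tally by fragment:
  CH3 → C:1 H:3
  CH(NO2) → C:1 H:1 N:1 O:2
  CH2 → C:1 H:2
  CH2 → C:1 H:2
  CH(Br) → C:1 H:1 Br:1
  CH2OCH3 → C:2 H:5 O:1
Element totals:
  C: 7
  H: 14
  Br: 1
  N: 1
  O: 3
Molecular formula: C7H14BrNO3.
Molar mass = 240.097 g/mol.
Mass from O: 3 × 15.999 = 47.997 g/mol.
%O = 47.997 / 240.097 × 100 = 19.99%.

19.99%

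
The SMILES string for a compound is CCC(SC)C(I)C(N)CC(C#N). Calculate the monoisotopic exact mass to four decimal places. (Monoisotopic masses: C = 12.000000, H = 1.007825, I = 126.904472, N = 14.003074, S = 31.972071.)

312.0157

Atom tally by fragment:
  CH3 → C:1 H:3
  CH2 → C:1 H:2
  CH(SCH3) → C:2 H:4 S:1
  CH(I) → C:1 H:1 I:1
  CH(NH2) → C:1 H:3 N:1
  CH2 → C:1 H:2
  CH2CN → C:2 H:2 N:1
Element totals:
  C: 9
  H: 17
  I: 1
  N: 2
  S: 1
Molecular formula: C9H17IN2S.
  M = 9(12.0) + 17(1.007825) + 126.904472 + 2(14.003074) + 31.972071
    = 108.000000 + 17.133025 + 126.904472 + 28.006148 + 31.972071 = 312.015716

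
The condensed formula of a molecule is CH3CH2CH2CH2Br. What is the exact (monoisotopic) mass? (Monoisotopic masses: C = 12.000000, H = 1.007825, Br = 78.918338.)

Atom tally by fragment:
  CH3 → C:1 H:3
  CH2 → C:1 H:2
  CH2 → C:1 H:2
  CH2Br → C:1 H:2 Br:1
Element totals:
  C: 4
  H: 9
  Br: 1
Molecular formula: C4H9Br.
  M = 4(12.0) + 9(1.007825) + 78.918338
    = 48.000000 + 9.070425 + 78.918338 = 135.988763

135.9888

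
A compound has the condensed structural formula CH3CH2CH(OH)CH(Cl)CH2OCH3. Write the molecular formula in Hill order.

C6H13ClO2

Atom tally by fragment:
  CH3 → C:1 H:3
  CH2 → C:1 H:2
  CH(OH) → C:1 H:2 O:1
  CH(Cl) → C:1 H:1 Cl:1
  CH2OCH3 → C:2 H:5 O:1
Element totals:
  C: 6
  H: 13
  Cl: 1
  O: 2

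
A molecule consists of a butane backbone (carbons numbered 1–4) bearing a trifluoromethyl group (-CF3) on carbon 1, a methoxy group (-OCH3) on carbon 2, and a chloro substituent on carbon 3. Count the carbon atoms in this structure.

6

Atom tally by fragment:
  F3CCH2 → C:2 H:2 F:3
  CH(OCH3) → C:2 H:4 O:1
  CH(Cl) → C:1 H:1 Cl:1
  CH3 → C:1 H:3
Element totals:
  C: 6
  H: 10
  Cl: 1
  F: 3
  O: 1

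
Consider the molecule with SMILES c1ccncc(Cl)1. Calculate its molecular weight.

Atom tally by fragment:
  pyridine ring core → C:5 H:5 N:1
  (− 1 ring H displaced by substituents)
  + Cl → Cl:1
Element totals:
  C: 5
  H: 4
  Cl: 1
  N: 1
Molecular formula: C5H4ClN.
  M = 5(12.011) + 4(1.008) + 35.45 + 14.007
    = 60.055 + 4.032 + 35.450 + 14.007 = 113.544

113.54 g/mol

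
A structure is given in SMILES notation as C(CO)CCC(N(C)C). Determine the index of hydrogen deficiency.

0

Atom tally by fragment:
  HOCH2CH2 → C:2 H:5 O:1
  CH2 → C:1 H:2
  CH2 → C:1 H:2
  CH2N(CH3)2 → C:3 H:8 N:1
Element totals:
  C: 7
  H: 17
  N: 1
  O: 1
Molecular formula: C7H17NO.
DoU = (2C + 2 + N − H − X) / 2 = (2·7 + 2 + 1 − 17 − 0) / 2 = 0.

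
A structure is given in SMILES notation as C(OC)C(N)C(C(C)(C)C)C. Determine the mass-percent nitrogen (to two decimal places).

Atom tally by fragment:
  CH3OCH2 → C:2 H:5 O:1
  CH(NH2) → C:1 H:3 N:1
  CH(C(CH3)3) → C:5 H:10
  CH3 → C:1 H:3
Element totals:
  C: 9
  H: 21
  N: 1
  O: 1
Molecular formula: C9H21NO.
Molar mass = 159.273 g/mol.
Mass from N: 1 × 14.007 = 14.007 g/mol.
%N = 14.007 / 159.273 × 100 = 8.79%.

8.79%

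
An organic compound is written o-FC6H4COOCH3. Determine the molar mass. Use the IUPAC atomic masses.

154.14 g/mol

Atom tally by fragment:
  benzene ring core → C:6 H:6
  (− 2 ring H displaced by substituents)
  + F → F:1
  + COOCH3 → C:2 H:3 O:2
Element totals:
  C: 8
  H: 7
  F: 1
  O: 2
Molecular formula: C8H7FO2.
  M = 8(12.011) + 7(1.008) + 18.998 + 2(15.999)
    = 96.088 + 7.056 + 18.998 + 31.998 = 154.140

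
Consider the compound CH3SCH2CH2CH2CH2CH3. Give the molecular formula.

Element totals:
  C: 6
  H: 14
  S: 1

C6H14S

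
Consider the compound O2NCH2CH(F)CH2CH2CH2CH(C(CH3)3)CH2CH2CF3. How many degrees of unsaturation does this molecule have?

Element totals:
  C: 13
  H: 23
  F: 4
  N: 1
  O: 2
Molecular formula: C13H23F4NO2.
DoU = (2C + 2 + N − H − X) / 2 = (2·13 + 2 + 1 − 23 − 4) / 2 = 1.

1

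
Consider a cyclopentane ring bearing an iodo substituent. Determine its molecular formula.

Atom tally by fragment:
  cyclopentane ring core → C:5 H:10
  (− 1 ring H displaced by substituents)
  + I → I:1
Element totals:
  C: 5
  H: 9
  I: 1

C5H9I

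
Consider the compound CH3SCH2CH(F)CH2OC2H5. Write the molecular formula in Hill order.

C6H13FOS

Element totals:
  C: 6
  H: 13
  F: 1
  O: 1
  S: 1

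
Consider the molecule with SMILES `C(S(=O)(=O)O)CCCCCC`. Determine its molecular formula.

C7H16O3S

Atom tally by fragment:
  HO3SCH2 → C:1 H:3 S:1 O:3
  CH2 → C:1 H:2
  CH2 → C:1 H:2
  CH2 → C:1 H:2
  CH2 → C:1 H:2
  CH2 → C:1 H:2
  CH3 → C:1 H:3
Element totals:
  C: 7
  H: 16
  O: 3
  S: 1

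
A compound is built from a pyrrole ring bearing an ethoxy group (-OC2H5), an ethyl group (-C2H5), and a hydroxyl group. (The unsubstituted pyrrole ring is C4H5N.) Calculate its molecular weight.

Atom tally by fragment:
  pyrrole ring core → C:4 H:5 N:1
  (− 3 ring H displaced by substituents)
  + OC2H5 → C:2 H:5 O:1
  + C2H5 → C:2 H:5
  + OH → O:1 H:1
Element totals:
  C: 8
  H: 13
  N: 1
  O: 2
Molecular formula: C8H13NO2.
  M = 8(12.011) + 13(1.008) + 14.007 + 2(15.999)
    = 96.088 + 13.104 + 14.007 + 31.998 = 155.197

155.20 g/mol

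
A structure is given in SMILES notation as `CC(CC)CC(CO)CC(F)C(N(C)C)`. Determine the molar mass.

Atom tally by fragment:
  CH3 → C:1 H:3
  CH(C2H5) → C:3 H:6
  CH2 → C:1 H:2
  CH(CH2OH) → C:2 H:4 O:1
  CH2 → C:1 H:2
  CH(F) → C:1 H:1 F:1
  CH2N(CH3)2 → C:3 H:8 N:1
Element totals:
  C: 12
  H: 26
  F: 1
  N: 1
  O: 1
Molecular formula: C12H26FNO.
  M = 12(12.011) + 26(1.008) + 18.998 + 14.007 + 15.999
    = 144.132 + 26.208 + 18.998 + 14.007 + 15.999 = 219.344

219.34 g/mol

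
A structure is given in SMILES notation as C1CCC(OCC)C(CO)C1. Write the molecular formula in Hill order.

C9H18O2

Atom tally by fragment:
  cyclohexane ring core → C:6 H:12
  (− 2 ring H displaced by substituents)
  + OC2H5 → C:2 H:5 O:1
  + CH2OH → C:1 H:3 O:1
Element totals:
  C: 9
  H: 18
  O: 2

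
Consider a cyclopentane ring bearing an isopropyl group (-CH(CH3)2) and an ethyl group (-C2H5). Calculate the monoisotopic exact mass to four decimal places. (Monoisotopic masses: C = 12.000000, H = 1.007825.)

140.1565

Atom tally by fragment:
  cyclopentane ring core → C:5 H:10
  (− 2 ring H displaced by substituents)
  + CH(CH3)2 → C:3 H:7
  + C2H5 → C:2 H:5
Element totals:
  C: 10
  H: 20
Molecular formula: C10H20.
  M = 10(12.0) + 20(1.007825)
    = 120.000000 + 20.156500 = 140.156500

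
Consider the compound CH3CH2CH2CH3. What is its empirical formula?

Atom tally by fragment:
  CH3 → C:1 H:3
  CH2 → C:1 H:2
  CH2 → C:1 H:2
  CH3 → C:1 H:3
Element totals:
  C: 4
  H: 10
Molecular formula: C4H10.
gcd of subscripts = 2; dividing each by 2:
  C: 4/2 = 2
  H: 10/2 = 5

C2H5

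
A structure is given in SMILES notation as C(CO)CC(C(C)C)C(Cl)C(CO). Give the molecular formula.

Atom tally by fragment:
  HOCH2CH2 → C:2 H:5 O:1
  CH2 → C:1 H:2
  CH(CH(CH3)2) → C:4 H:8
  CH(Cl) → C:1 H:1 Cl:1
  CH2CH2OH → C:2 H:5 O:1
Element totals:
  C: 10
  H: 21
  Cl: 1
  O: 2

C10H21ClO2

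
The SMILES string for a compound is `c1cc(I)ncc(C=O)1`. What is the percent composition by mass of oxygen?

Atom tally by fragment:
  pyridine ring core → C:5 H:5 N:1
  (− 2 ring H displaced by substituents)
  + I → I:1
  + CHO → C:1 H:1 O:1
Element totals:
  C: 6
  H: 4
  I: 1
  N: 1
  O: 1
Molecular formula: C6H4INO.
Molar mass = 233.008 g/mol.
Mass from O: 1 × 15.999 = 15.999 g/mol.
%O = 15.999 / 233.008 × 100 = 6.87%.

6.87%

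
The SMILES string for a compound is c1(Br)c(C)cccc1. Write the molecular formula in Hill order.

Atom tally by fragment:
  benzene ring core → C:6 H:6
  (− 2 ring H displaced by substituents)
  + Br → Br:1
  + CH3 → C:1 H:3
Element totals:
  C: 7
  H: 7
  Br: 1

C7H7Br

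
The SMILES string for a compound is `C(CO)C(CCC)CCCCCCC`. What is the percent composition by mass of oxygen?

7.98%

Atom tally by fragment:
  HOCH2CH2 → C:2 H:5 O:1
  CH(CH2CH2CH3) → C:4 H:8
  CH2 → C:1 H:2
  CH2 → C:1 H:2
  CH2 → C:1 H:2
  CH2 → C:1 H:2
  CH2 → C:1 H:2
  CH2 → C:1 H:2
  CH3 → C:1 H:3
Element totals:
  C: 13
  H: 28
  O: 1
Molecular formula: C13H28O.
Molar mass = 200.366 g/mol.
Mass from O: 1 × 15.999 = 15.999 g/mol.
%O = 15.999 / 200.366 × 100 = 7.98%.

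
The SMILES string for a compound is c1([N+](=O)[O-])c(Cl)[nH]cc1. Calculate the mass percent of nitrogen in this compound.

Atom tally by fragment:
  pyrrole ring core → C:4 H:5 N:1
  (− 2 ring H displaced by substituents)
  + NO2 → N:1 O:2
  + Cl → Cl:1
Element totals:
  C: 4
  H: 3
  Cl: 1
  N: 2
  O: 2
Molecular formula: C4H3ClN2O2.
Molar mass = 146.530 g/mol.
Mass from N: 2 × 14.007 = 28.014 g/mol.
%N = 28.014 / 146.530 × 100 = 19.12%.

19.12%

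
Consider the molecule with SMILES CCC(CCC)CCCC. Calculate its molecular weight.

Atom tally by fragment:
  CH3 → C:1 H:3
  CH2 → C:1 H:2
  CH(CH2CH2CH3) → C:4 H:8
  CH2 → C:1 H:2
  CH2 → C:1 H:2
  CH2 → C:1 H:2
  CH3 → C:1 H:3
Element totals:
  C: 10
  H: 22
Molecular formula: C10H22.
  M = 10(12.011) + 22(1.008)
    = 120.110 + 22.176 = 142.286

142.29 g/mol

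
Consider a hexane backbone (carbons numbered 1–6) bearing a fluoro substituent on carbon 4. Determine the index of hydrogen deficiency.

0

Atom tally by fragment:
  CH3 → C:1 H:3
  CH2 → C:1 H:2
  CH2 → C:1 H:2
  CH(F) → C:1 H:1 F:1
  CH2 → C:1 H:2
  CH3 → C:1 H:3
Element totals:
  C: 6
  H: 13
  F: 1
Molecular formula: C6H13F.
DoU = (2C + 2 + N − H − X) / 2 = (2·6 + 2 + 0 − 13 − 1) / 2 = 0.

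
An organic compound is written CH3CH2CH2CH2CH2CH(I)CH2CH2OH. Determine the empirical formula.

C8H17IO

Atom tally by fragment:
  CH3 → C:1 H:3
  CH2 → C:1 H:2
  CH2 → C:1 H:2
  CH2 → C:1 H:2
  CH2 → C:1 H:2
  CH(I) → C:1 H:1 I:1
  CH2CH2OH → C:2 H:5 O:1
Element totals:
  C: 8
  H: 17
  I: 1
  O: 1
Molecular formula: C8H17IO.
gcd of subscripts (8, 17, 1, 1) = 1, so the empirical formula equals the molecular formula.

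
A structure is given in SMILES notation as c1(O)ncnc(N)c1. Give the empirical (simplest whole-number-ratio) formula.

Atom tally by fragment:
  pyrimidine ring core → C:4 H:4 N:2
  (− 2 ring H displaced by substituents)
  + OH → O:1 H:1
  + NH2 → N:1 H:2
Element totals:
  C: 4
  H: 5
  N: 3
  O: 1
Molecular formula: C4H5N3O.
gcd of subscripts (4, 5, 3, 1) = 1, so the empirical formula equals the molecular formula.

C4H5N3O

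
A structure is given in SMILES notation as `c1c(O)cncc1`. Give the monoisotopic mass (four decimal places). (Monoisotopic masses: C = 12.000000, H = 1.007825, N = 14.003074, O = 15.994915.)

95.0371

Atom tally by fragment:
  pyridine ring core → C:5 H:5 N:1
  (− 1 ring H displaced by substituents)
  + OH → O:1 H:1
Element totals:
  C: 5
  H: 5
  N: 1
  O: 1
Molecular formula: C5H5NO.
  M = 5(12.0) + 5(1.007825) + 14.003074 + 15.994915
    = 60.000000 + 5.039125 + 14.003074 + 15.994915 = 95.037114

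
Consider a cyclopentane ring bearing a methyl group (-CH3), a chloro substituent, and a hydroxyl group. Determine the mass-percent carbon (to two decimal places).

53.54%

Atom tally by fragment:
  cyclopentane ring core → C:5 H:10
  (− 3 ring H displaced by substituents)
  + CH3 → C:1 H:3
  + Cl → Cl:1
  + OH → O:1 H:1
Element totals:
  C: 6
  H: 11
  Cl: 1
  O: 1
Molecular formula: C6H11ClO.
Molar mass = 134.603 g/mol.
Mass from C: 6 × 12.011 = 72.066 g/mol.
%C = 72.066 / 134.603 × 100 = 53.54%.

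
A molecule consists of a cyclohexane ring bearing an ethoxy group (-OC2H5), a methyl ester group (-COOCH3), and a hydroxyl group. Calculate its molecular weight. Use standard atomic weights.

202.25 g/mol

Atom tally by fragment:
  cyclohexane ring core → C:6 H:12
  (− 3 ring H displaced by substituents)
  + OC2H5 → C:2 H:5 O:1
  + COOCH3 → C:2 H:3 O:2
  + OH → O:1 H:1
Element totals:
  C: 10
  H: 18
  O: 4
Molecular formula: C10H18O4.
  M = 10(12.011) + 18(1.008) + 4(15.999)
    = 120.110 + 18.144 + 63.996 = 202.250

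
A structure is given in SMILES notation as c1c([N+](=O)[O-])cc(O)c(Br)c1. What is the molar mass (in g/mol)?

218.01 g/mol

Atom tally by fragment:
  benzene ring core → C:6 H:6
  (− 3 ring H displaced by substituents)
  + NO2 → N:1 O:2
  + OH → O:1 H:1
  + Br → Br:1
Element totals:
  C: 6
  H: 4
  Br: 1
  N: 1
  O: 3
Molecular formula: C6H4BrNO3.
  M = 6(12.011) + 4(1.008) + 79.904 + 14.007 + 3(15.999)
    = 72.066 + 4.032 + 79.904 + 14.007 + 47.997 = 218.006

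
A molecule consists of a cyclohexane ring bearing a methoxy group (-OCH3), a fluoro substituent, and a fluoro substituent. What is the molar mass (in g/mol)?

Atom tally by fragment:
  cyclohexane ring core → C:6 H:12
  (− 3 ring H displaced by substituents)
  + OCH3 → C:1 H:3 O:1
  + F → F:1
  + F → F:1
Element totals:
  C: 7
  H: 12
  F: 2
  O: 1
Molecular formula: C7H12F2O.
  M = 7(12.011) + 12(1.008) + 2(18.998) + 15.999
    = 84.077 + 12.096 + 37.996 + 15.999 = 150.168

150.17 g/mol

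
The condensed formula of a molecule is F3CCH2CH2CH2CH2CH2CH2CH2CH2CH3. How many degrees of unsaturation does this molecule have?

0

Element totals:
  C: 10
  H: 19
  F: 3
Molecular formula: C10H19F3.
DoU = (2C + 2 + N − H − X) / 2 = (2·10 + 2 + 0 − 19 − 3) / 2 = 0.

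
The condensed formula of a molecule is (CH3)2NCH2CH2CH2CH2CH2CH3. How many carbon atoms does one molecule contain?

8

Element totals:
  C: 8
  H: 19
  N: 1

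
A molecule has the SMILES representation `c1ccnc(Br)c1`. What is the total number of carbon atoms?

5

Atom tally by fragment:
  pyridine ring core → C:5 H:5 N:1
  (− 1 ring H displaced by substituents)
  + Br → Br:1
Element totals:
  C: 5
  H: 4
  Br: 1
  N: 1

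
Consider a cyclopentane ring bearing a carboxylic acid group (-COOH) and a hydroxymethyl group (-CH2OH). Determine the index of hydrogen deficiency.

Atom tally by fragment:
  cyclopentane ring core → C:5 H:10
  (− 2 ring H displaced by substituents)
  + COOH → C:1 H:1 O:2
  + CH2OH → C:1 H:3 O:1
Element totals:
  C: 7
  H: 12
  O: 3
Molecular formula: C7H12O3.
DoU = (2C + 2 + N − H − X) / 2 = (2·7 + 2 + 0 − 12 − 0) / 2 = 2.

2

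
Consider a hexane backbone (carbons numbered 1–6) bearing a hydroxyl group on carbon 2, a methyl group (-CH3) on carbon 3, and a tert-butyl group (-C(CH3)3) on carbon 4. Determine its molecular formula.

C11H24O

Atom tally by fragment:
  CH3 → C:1 H:3
  CH(OH) → C:1 H:2 O:1
  CH(CH3) → C:2 H:4
  CH(C(CH3)3) → C:5 H:10
  CH2 → C:1 H:2
  CH3 → C:1 H:3
Element totals:
  C: 11
  H: 24
  O: 1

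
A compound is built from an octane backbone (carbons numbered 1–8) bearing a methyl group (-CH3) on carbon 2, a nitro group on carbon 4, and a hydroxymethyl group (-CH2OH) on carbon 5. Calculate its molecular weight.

Atom tally by fragment:
  CH3 → C:1 H:3
  CH(CH3) → C:2 H:4
  CH2 → C:1 H:2
  CH(NO2) → C:1 H:1 N:1 O:2
  CH(CH2OH) → C:2 H:4 O:1
  CH2 → C:1 H:2
  CH2 → C:1 H:2
  CH3 → C:1 H:3
Element totals:
  C: 10
  H: 21
  N: 1
  O: 3
Molecular formula: C10H21NO3.
  M = 10(12.011) + 21(1.008) + 14.007 + 3(15.999)
    = 120.110 + 21.168 + 14.007 + 47.997 = 203.282

203.28 g/mol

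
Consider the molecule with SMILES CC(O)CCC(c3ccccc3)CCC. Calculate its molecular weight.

206.33 g/mol

Atom tally by fragment:
  CH3 → C:1 H:3
  CH(OH) → C:1 H:2 O:1
  CH2 → C:1 H:2
  CH2 → C:1 H:2
  CH(C6H5) → C:7 H:6
  CH2 → C:1 H:2
  CH2 → C:1 H:2
  CH3 → C:1 H:3
Element totals:
  C: 14
  H: 22
  O: 1
Molecular formula: C14H22O.
  M = 14(12.011) + 22(1.008) + 15.999
    = 168.154 + 22.176 + 15.999 = 206.329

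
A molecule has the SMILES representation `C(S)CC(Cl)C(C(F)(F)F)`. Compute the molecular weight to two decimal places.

192.62 g/mol

Atom tally by fragment:
  HSCH2 → C:1 H:3 S:1
  CH2 → C:1 H:2
  CH(Cl) → C:1 H:1 Cl:1
  CH2CF3 → C:2 H:2 F:3
Element totals:
  C: 5
  H: 8
  Cl: 1
  F: 3
  S: 1
Molecular formula: C5H8ClF3S.
  M = 5(12.011) + 8(1.008) + 35.45 + 3(18.998) + 32.06
    = 60.055 + 8.064 + 35.450 + 56.994 + 32.060 = 192.623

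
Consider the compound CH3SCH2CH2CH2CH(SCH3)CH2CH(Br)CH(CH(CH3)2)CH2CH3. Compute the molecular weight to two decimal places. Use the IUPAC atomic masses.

Element totals:
  C: 14
  H: 29
  Br: 1
  S: 2
Molecular formula: C14H29BrS2.
  M = 14(12.011) + 29(1.008) + 79.904 + 2(32.06)
    = 168.154 + 29.232 + 79.904 + 64.120 = 341.410

341.41 g/mol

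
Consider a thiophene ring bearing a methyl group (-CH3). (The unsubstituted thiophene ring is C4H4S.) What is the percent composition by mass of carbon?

Atom tally by fragment:
  thiophene ring core → C:4 H:4 S:1
  (− 1 ring H displaced by substituents)
  + CH3 → C:1 H:3
Element totals:
  C: 5
  H: 6
  S: 1
Molecular formula: C5H6S.
Molar mass = 98.163 g/mol.
Mass from C: 5 × 12.011 = 60.055 g/mol.
%C = 60.055 / 98.163 × 100 = 61.18%.

61.18%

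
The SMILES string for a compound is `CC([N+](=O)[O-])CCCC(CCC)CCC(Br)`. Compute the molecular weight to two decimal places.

Atom tally by fragment:
  CH3 → C:1 H:3
  CH(NO2) → C:1 H:1 N:1 O:2
  CH2 → C:1 H:2
  CH2 → C:1 H:2
  CH2 → C:1 H:2
  CH(CH2CH2CH3) → C:4 H:8
  CH2 → C:1 H:2
  CH2 → C:1 H:2
  CH2Br → C:1 H:2 Br:1
Element totals:
  C: 12
  H: 24
  Br: 1
  N: 1
  O: 2
Molecular formula: C12H24BrNO2.
  M = 12(12.011) + 24(1.008) + 79.904 + 14.007 + 2(15.999)
    = 144.132 + 24.192 + 79.904 + 14.007 + 31.998 = 294.233

294.23 g/mol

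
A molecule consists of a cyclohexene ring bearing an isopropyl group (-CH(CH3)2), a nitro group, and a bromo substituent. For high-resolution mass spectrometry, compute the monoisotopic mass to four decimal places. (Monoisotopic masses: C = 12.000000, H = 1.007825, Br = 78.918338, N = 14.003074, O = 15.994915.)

247.0208

Atom tally by fragment:
  cyclohexene ring core → C:6 H:10
  (− 3 ring H displaced by substituents)
  + CH(CH3)2 → C:3 H:7
  + NO2 → N:1 O:2
  + Br → Br:1
Element totals:
  C: 9
  H: 14
  Br: 1
  N: 1
  O: 2
Molecular formula: C9H14BrNO2.
  M = 9(12.0) + 14(1.007825) + 78.918338 + 14.003074 + 2(15.994915)
    = 108.000000 + 14.109550 + 78.918338 + 14.003074 + 31.989830 = 247.020792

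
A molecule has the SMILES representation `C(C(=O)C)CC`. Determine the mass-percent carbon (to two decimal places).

Atom tally by fragment:
  CH3COCH2 → C:3 H:5 O:1
  CH2 → C:1 H:2
  CH3 → C:1 H:3
Element totals:
  C: 5
  H: 10
  O: 1
Molecular formula: C5H10O.
Molar mass = 86.134 g/mol.
Mass from C: 5 × 12.011 = 60.055 g/mol.
%C = 60.055 / 86.134 × 100 = 69.72%.

69.72%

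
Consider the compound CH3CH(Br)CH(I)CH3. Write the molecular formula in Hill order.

Atom tally by fragment:
  CH3 → C:1 H:3
  CH(Br) → C:1 H:1 Br:1
  CH(I) → C:1 H:1 I:1
  CH3 → C:1 H:3
Element totals:
  C: 4
  H: 8
  Br: 1
  I: 1

C4H8BrI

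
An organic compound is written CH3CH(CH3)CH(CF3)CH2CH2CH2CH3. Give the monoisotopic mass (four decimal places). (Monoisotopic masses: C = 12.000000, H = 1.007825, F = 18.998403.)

Atom tally by fragment:
  CH3 → C:1 H:3
  CH(CH3) → C:2 H:4
  CH(CF3) → C:2 H:1 F:3
  CH2 → C:1 H:2
  CH2 → C:1 H:2
  CH2 → C:1 H:2
  CH3 → C:1 H:3
Element totals:
  C: 9
  H: 17
  F: 3
Molecular formula: C9H17F3.
  M = 9(12.0) + 17(1.007825) + 3(18.998403)
    = 108.000000 + 17.133025 + 56.995209 = 182.128234

182.1282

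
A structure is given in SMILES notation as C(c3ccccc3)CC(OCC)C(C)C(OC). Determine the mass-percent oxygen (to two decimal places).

13.54%

Atom tally by fragment:
  C6H5CH2 → C:7 H:7
  CH2 → C:1 H:2
  CH(OC2H5) → C:3 H:6 O:1
  CH(CH3) → C:2 H:4
  CH2OCH3 → C:2 H:5 O:1
Element totals:
  C: 15
  H: 24
  O: 2
Molecular formula: C15H24O2.
Molar mass = 236.355 g/mol.
Mass from O: 2 × 15.999 = 31.998 g/mol.
%O = 31.998 / 236.355 × 100 = 13.54%.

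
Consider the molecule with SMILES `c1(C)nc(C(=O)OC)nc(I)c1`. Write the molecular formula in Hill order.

Atom tally by fragment:
  pyrimidine ring core → C:4 H:4 N:2
  (− 3 ring H displaced by substituents)
  + CH3 → C:1 H:3
  + COOCH3 → C:2 H:3 O:2
  + I → I:1
Element totals:
  C: 7
  H: 7
  I: 1
  N: 2
  O: 2

C7H7IN2O2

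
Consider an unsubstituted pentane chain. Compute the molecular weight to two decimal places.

72.15 g/mol

Atom tally by fragment:
  CH3 → C:1 H:3
  CH2 → C:1 H:2
  CH2 → C:1 H:2
  CH2 → C:1 H:2
  CH3 → C:1 H:3
Element totals:
  C: 5
  H: 12
Molecular formula: C5H12.
  M = 5(12.011) + 12(1.008)
    = 60.055 + 12.096 = 72.151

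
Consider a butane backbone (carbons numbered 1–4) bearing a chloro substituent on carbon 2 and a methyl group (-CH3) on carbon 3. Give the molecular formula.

Atom tally by fragment:
  CH3 → C:1 H:3
  CH(Cl) → C:1 H:1 Cl:1
  CH(CH3) → C:2 H:4
  CH3 → C:1 H:3
Element totals:
  C: 5
  H: 11
  Cl: 1

C5H11Cl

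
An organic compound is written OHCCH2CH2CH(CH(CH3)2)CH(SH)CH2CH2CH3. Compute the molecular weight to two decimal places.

202.36 g/mol

Atom tally by fragment:
  OHCCH2 → C:2 H:3 O:1
  CH2 → C:1 H:2
  CH(CH(CH3)2) → C:4 H:8
  CH(SH) → C:1 H:2 S:1
  CH2 → C:1 H:2
  CH2 → C:1 H:2
  CH3 → C:1 H:3
Element totals:
  C: 11
  H: 22
  O: 1
  S: 1
Molecular formula: C11H22OS.
  M = 11(12.011) + 22(1.008) + 15.999 + 32.06
    = 132.121 + 22.176 + 15.999 + 32.060 = 202.356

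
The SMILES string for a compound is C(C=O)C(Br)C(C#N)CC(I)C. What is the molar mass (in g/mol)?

343.99 g/mol

Atom tally by fragment:
  OHCCH2 → C:2 H:3 O:1
  CH(Br) → C:1 H:1 Br:1
  CH(CN) → C:2 H:1 N:1
  CH2 → C:1 H:2
  CH(I) → C:1 H:1 I:1
  CH3 → C:1 H:3
Element totals:
  C: 8
  H: 11
  Br: 1
  I: 1
  N: 1
  O: 1
Molecular formula: C8H11BrINO.
  M = 8(12.011) + 11(1.008) + 79.904 + 126.904 + 14.007 + 15.999
    = 96.088 + 11.088 + 79.904 + 126.904 + 14.007 + 15.999 = 343.990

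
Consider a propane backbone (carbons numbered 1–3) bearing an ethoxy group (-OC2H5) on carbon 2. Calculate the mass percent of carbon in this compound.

Atom tally by fragment:
  CH3 → C:1 H:3
  CH(OC2H5) → C:3 H:6 O:1
  CH3 → C:1 H:3
Element totals:
  C: 5
  H: 12
  O: 1
Molecular formula: C5H12O.
Molar mass = 88.150 g/mol.
Mass from C: 5 × 12.011 = 60.055 g/mol.
%C = 60.055 / 88.150 × 100 = 68.13%.

68.13%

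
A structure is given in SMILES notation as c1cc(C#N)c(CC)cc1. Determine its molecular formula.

Atom tally by fragment:
  benzene ring core → C:6 H:6
  (− 2 ring H displaced by substituents)
  + CN → C:1 N:1
  + C2H5 → C:2 H:5
Element totals:
  C: 9
  H: 9
  N: 1

C9H9N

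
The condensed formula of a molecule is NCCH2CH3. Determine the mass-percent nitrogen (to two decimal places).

Atom tally by fragment:
  NCCH2 → C:2 H:2 N:1
  CH3 → C:1 H:3
Element totals:
  C: 3
  H: 5
  N: 1
Molecular formula: C3H5N.
Molar mass = 55.080 g/mol.
Mass from N: 1 × 14.007 = 14.007 g/mol.
%N = 14.007 / 55.080 × 100 = 25.43%.

25.43%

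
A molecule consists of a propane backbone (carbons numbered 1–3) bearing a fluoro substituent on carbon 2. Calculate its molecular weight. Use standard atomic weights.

Atom tally by fragment:
  CH3 → C:1 H:3
  CH(F) → C:1 H:1 F:1
  CH3 → C:1 H:3
Element totals:
  C: 3
  H: 7
  F: 1
Molecular formula: C3H7F.
  M = 3(12.011) + 7(1.008) + 18.998
    = 36.033 + 7.056 + 18.998 = 62.087

62.09 g/mol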